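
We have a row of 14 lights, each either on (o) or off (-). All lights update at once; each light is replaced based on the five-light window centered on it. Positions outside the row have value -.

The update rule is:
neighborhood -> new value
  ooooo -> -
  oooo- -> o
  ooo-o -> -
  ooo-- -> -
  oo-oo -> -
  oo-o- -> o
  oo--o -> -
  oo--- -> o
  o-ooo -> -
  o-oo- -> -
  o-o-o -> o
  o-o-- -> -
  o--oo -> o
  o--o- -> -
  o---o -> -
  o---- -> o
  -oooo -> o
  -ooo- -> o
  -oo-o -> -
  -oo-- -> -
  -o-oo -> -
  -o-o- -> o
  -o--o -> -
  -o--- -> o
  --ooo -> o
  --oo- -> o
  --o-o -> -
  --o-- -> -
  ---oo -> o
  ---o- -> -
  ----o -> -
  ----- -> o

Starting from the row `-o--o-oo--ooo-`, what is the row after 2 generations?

generation 1: ---------ooo-o
generation 2: ooooooo-ooo-o-

ooooooo-ooo-o-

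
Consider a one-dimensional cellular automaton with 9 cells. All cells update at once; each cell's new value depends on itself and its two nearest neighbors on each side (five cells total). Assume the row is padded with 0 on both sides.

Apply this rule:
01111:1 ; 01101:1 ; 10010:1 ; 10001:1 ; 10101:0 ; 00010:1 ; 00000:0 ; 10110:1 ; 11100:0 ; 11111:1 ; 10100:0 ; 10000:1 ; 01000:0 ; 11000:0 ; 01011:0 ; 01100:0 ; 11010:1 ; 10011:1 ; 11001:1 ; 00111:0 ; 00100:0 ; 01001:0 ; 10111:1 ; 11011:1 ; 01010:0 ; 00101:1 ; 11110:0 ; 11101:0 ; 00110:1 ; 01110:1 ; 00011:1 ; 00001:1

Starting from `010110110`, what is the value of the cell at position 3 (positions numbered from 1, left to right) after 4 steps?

0

110111100
111110001
011000110
110011100
position 3 holds 0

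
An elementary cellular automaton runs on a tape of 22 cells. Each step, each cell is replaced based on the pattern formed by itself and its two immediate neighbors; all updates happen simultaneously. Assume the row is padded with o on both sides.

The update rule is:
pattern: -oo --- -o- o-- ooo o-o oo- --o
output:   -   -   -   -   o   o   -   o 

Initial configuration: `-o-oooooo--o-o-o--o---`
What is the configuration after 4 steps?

step 1: o-o-oooo--o-o-o--o---o
step 2: -o-o-oo--o-o-o--o---o-
step 3: o-o-o---o-o-o--o---o-o
step 4: -o-o---o-o-o--o---o-o-

-o-o---o-o-o--o---o-o-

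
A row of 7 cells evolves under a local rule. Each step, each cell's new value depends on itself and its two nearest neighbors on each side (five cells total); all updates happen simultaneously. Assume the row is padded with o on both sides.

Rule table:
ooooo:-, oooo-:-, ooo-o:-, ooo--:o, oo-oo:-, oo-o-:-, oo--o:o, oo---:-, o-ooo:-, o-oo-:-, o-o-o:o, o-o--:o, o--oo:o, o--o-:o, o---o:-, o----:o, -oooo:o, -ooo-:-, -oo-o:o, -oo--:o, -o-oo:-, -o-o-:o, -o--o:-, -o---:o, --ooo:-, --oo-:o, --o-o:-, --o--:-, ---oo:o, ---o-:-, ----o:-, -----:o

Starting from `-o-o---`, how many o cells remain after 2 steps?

-oooo-o
--o----
count of o: 1

1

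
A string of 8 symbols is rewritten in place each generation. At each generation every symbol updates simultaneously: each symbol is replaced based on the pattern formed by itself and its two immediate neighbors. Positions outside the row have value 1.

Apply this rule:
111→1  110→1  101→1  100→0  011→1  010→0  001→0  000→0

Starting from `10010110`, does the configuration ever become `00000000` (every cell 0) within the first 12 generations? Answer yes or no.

no

10001111
10001111  (fixed point — unchanged through generation 12)
generation 12 is 10001111, still not uniform 0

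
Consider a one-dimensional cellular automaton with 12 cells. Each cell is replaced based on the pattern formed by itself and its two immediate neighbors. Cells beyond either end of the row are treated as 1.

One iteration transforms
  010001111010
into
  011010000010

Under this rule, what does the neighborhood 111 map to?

0

At position 6 the neighborhood is 111; the next row has 0 there.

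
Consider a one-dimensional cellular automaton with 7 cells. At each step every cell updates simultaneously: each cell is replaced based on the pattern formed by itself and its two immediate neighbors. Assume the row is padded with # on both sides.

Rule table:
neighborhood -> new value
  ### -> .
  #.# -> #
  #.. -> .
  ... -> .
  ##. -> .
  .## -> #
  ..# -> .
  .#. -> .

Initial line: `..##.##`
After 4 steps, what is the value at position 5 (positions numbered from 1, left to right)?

..#.##.
...##.#
...#.##
....##.
position 5 holds #

#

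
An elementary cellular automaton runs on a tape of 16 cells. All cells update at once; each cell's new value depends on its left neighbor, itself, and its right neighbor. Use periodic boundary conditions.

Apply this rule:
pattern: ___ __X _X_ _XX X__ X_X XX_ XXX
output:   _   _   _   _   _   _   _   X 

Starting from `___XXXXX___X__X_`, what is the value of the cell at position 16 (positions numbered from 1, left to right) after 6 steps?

_

step 1: ____XXX_________
step 2: _____X__________
step 3: ________________
step 4: ________________  (fixed point — unchanged through step 6)
position 16 holds _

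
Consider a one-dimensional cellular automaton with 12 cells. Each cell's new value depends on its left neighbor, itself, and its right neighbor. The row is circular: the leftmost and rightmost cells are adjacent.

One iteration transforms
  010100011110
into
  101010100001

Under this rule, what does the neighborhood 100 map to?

1

At position 4 the neighborhood is 100; the next row has 1 there.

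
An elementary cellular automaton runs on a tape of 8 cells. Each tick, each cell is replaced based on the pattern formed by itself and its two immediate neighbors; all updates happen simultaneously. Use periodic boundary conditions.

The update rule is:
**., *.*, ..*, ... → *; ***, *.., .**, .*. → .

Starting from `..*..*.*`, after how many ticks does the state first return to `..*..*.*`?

tick 1: .*..*.*.
tick 2: *..*.*..
tick 3: ..*.*..*
tick 4: .*.*..*.
tick 5: *.*..*..
tick 6: .*..*..*
tick 7: *..*..*.
tick 8: ..*..*.*

8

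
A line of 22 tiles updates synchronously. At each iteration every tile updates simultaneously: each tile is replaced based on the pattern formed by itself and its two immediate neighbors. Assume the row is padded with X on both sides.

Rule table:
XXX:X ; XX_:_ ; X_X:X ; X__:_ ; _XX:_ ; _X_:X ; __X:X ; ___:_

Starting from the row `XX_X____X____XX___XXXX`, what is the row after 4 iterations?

X___X____XX___XXXXXXX_

X_XX___XX___X____X_XXX
_X____X____XX___XXX_XX
XX___XX___X____X_X_X_X
X___X____XX___XXXXXXX_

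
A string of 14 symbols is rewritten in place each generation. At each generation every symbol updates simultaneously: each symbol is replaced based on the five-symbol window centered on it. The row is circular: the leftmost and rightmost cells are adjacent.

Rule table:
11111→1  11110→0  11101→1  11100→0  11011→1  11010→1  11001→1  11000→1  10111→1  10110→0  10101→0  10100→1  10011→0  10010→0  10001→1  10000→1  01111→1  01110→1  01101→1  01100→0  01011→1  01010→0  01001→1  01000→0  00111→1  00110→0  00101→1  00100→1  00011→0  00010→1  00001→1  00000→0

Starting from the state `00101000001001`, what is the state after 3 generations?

10101010111101
11000001110110
00110101111011

00110101111011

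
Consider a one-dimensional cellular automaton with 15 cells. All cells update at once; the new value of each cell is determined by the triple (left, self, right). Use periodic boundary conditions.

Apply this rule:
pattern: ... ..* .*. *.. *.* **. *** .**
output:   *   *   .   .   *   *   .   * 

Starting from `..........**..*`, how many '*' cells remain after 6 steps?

7

.***********.*.
**.........**..
**.**********.*
.***........***
**.*.********.*
.**.**......***
count of *: 7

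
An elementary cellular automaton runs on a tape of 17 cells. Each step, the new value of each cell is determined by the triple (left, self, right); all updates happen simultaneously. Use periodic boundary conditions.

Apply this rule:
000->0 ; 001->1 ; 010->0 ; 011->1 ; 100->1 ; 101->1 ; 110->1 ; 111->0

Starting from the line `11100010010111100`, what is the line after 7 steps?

00000001111111000

10110101101100111
11111011111111100
10001110000000111
11011011000001100
11111111100011111
00000000110110000
00000001111111000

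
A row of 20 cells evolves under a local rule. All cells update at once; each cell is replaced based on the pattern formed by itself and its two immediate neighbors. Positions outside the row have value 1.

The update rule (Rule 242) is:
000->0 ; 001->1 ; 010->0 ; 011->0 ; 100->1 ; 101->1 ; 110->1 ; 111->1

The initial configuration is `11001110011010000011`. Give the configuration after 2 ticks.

11111011110110101010

tick 1: 11110111101101000101
tick 2: 11111011110110101010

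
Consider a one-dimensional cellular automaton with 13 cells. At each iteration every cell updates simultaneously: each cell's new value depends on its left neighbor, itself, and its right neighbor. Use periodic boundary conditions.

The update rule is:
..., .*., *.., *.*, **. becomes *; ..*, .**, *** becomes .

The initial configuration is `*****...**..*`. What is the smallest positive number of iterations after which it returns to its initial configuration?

26

....***..**..
***...**..***
..***..**....
*...**..*****
***..**......
..**..******.
*..**......**
**..******...
.**......***.
..******...**
*......***..*
******...**..
.....***..**.
****...**..**
...***..**...
**...**..****
.***..**.....
...**..******
**..**......*
.**..******..
..**......***
*..******...*
**......***..
.******...**.
......***..**
*****...**..*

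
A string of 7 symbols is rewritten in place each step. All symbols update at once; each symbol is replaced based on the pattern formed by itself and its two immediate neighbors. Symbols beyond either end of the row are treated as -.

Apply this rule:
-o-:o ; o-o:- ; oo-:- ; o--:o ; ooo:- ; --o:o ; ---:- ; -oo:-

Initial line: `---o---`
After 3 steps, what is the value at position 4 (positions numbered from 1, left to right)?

-

--ooo--
-o---o-
ooo-ooo
position 4 holds -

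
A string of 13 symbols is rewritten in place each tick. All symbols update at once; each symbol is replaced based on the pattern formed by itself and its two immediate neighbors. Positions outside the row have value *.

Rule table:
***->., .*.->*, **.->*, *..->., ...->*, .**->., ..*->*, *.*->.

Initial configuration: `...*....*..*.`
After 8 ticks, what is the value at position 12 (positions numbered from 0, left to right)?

.***.****.**.
...*....*..*.  (repeats tick 0; period 2)
tick 8: ...*....*..*.
position 12 holds .

.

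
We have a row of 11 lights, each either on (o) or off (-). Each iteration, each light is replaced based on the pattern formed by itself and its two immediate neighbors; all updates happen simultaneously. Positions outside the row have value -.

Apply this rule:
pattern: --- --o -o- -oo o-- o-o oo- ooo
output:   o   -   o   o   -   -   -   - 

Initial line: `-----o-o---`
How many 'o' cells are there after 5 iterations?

5

oooo-o-o-oo
o----o-o-o-
o-oo-o-o-o-
o-o--o-o-o-
o-o--o-o-o-
count of o: 5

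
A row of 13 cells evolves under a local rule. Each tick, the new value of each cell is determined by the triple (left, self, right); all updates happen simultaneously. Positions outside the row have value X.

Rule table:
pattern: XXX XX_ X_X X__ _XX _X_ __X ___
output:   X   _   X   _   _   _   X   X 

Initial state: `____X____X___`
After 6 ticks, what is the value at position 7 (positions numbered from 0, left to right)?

_

_XXX__XXX__XX
X_X__X_X__X_X
_X__X_X__X_X_
X__X_X__X_X_X
__X_X__X_X_X_
_X_X__X_X_X_X
position 7 holds _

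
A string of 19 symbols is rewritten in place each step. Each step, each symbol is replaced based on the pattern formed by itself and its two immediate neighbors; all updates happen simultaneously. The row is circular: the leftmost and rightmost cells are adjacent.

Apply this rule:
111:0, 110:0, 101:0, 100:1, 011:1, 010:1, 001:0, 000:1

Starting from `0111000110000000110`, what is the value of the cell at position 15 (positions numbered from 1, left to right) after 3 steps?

0100110101111110101
0110100101000000101
0100110101111110101
position 15 holds 1

1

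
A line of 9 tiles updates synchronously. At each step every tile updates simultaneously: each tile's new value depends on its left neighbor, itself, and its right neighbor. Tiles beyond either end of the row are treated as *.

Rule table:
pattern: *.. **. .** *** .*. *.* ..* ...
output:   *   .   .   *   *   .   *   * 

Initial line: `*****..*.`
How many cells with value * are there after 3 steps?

8

****.***.
***...*..
**.******
count of *: 8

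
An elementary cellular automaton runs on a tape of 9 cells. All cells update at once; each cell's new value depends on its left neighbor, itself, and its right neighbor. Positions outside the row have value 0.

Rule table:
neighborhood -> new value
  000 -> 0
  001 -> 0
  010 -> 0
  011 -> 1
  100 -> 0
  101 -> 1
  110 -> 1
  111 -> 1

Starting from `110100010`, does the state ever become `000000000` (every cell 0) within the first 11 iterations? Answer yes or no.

no

111000000
111000000  (fixed point — unchanged through iteration 11)
iteration 11 is 111000000, still not uniform 0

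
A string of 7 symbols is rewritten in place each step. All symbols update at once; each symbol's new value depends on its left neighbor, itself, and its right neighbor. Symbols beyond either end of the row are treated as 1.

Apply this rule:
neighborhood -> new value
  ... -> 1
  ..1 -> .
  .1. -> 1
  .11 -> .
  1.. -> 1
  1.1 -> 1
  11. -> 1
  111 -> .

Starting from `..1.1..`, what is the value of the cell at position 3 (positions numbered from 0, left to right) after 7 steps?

1.1111.
11...11
.111...
1..111.
11...11  (repeats step 2; period 3)
step 7: 1..111.
position 3 holds 1

1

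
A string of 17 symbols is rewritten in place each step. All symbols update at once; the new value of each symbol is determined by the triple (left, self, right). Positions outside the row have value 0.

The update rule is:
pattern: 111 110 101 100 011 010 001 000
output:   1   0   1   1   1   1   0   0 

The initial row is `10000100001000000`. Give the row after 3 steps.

11000110001100000
10100101001010000
11110111101111000

11110111101111000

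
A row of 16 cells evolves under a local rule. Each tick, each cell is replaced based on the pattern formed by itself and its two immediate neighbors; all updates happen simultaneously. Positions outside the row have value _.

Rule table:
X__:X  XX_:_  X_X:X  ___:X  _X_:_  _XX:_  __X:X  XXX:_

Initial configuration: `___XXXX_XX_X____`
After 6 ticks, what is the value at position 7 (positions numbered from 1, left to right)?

XXX____X__X_XXXX
___XXXX_XX_X____  (repeats tick 0; period 2)
tick 6: ___XXXX_XX_X____
position 7 holds X

X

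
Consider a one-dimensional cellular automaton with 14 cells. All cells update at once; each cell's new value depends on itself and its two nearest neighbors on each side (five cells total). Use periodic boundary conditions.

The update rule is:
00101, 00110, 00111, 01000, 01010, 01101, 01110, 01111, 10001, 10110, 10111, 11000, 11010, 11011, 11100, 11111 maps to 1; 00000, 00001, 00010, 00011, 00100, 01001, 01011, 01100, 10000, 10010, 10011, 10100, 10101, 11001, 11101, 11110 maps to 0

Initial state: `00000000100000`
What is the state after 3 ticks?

00000000000100

00000000010000
00000000001000
00000000000100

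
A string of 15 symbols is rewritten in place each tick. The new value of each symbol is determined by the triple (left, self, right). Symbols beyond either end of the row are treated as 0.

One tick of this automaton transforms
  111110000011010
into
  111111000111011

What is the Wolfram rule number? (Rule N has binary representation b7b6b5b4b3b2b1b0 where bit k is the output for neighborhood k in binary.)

position 1: 111 → 1  (bit 7 = 1)
position 4: 110 → 1  (bit 6 = 1)
position 12: 101 → 0  (bit 5 = 0)
position 5: 100 → 1  (bit 4 = 1)
position 0: 011 → 1  (bit 3 = 1)
position 13: 010 → 1  (bit 2 = 1)
position 9: 001 → 1  (bit 1 = 1)
position 6: 000 → 0  (bit 0 = 0)
bits b7..b0 = 11011110 = 222

222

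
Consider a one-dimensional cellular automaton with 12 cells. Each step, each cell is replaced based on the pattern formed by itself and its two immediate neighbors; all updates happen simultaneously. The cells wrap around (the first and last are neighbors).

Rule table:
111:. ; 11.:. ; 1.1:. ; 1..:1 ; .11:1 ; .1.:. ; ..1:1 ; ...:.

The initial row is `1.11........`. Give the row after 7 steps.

1.1.11..1.1.

..1.1......1
11...1....1.
1.1.1.1..1..
.......11.11
1.....11..1.
.1...11.11..
1.1.11..1.1.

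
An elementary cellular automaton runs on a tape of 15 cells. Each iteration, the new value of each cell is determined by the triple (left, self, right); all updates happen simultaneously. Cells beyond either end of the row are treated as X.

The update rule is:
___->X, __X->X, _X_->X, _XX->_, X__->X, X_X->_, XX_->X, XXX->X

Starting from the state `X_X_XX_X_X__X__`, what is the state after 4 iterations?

X_X__X_X_XXXXXX
X_XXXX_X__XXXXX
X__XXX_XXX_XXXX
XXX_XX__XX__XXX

XXX_XX__XX__XXX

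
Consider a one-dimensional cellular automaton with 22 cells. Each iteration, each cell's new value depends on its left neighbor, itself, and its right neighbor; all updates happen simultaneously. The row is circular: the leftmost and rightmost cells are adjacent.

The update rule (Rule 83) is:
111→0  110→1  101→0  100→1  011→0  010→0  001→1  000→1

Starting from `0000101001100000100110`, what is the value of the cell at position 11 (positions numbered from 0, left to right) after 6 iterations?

1111000110111111011011
0001111010000001001000
1110001001111110110111
0011110110000010010000
1100010011111101101111
0111101100000100100000
position 11 holds 0

0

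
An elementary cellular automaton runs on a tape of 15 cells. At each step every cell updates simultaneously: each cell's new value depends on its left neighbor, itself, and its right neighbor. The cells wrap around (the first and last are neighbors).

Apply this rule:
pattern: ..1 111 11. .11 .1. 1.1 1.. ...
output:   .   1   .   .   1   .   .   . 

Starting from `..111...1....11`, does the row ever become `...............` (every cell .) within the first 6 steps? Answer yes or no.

no

...1....1......
...1....1......  (fixed point — unchanged through step 6)
step 6 is ...1....1......, still not uniform .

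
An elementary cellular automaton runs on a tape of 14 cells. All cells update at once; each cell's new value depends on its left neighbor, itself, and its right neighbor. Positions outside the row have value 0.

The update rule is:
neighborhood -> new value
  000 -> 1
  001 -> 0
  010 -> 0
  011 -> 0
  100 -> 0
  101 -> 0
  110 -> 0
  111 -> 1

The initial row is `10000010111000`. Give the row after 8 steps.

step 1: 00111000010011
step 2: 10010011000000
step 3: 00000000011111
step 4: 11111111001110
step 5: 01111110000100
step 6: 00111100110001
step 7: 10011000000100
step 8: 00000011110001

00000011110001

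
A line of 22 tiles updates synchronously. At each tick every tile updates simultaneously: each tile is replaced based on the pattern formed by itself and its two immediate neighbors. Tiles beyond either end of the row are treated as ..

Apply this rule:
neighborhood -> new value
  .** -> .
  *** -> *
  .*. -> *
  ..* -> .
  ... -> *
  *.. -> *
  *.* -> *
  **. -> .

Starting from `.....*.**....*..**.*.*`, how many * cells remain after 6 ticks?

****.**..***.**...****
.**.*..*..*.*..**..**.
...***.**.****...*...*
**..*.*..*.**.**.***.*
..*.****.**..*..*.*.**
*.**.**.*..*.**.****..
count of *: 13

13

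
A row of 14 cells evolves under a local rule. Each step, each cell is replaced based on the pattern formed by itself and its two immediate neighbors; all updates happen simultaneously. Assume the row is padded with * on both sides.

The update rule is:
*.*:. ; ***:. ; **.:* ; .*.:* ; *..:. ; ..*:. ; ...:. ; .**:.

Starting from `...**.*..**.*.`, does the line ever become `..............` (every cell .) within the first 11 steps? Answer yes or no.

no

....*.*...*.*.
....*.*...*.*.  (fixed point — unchanged through step 11)
step 11 is ....*.*...*.*., still not uniform .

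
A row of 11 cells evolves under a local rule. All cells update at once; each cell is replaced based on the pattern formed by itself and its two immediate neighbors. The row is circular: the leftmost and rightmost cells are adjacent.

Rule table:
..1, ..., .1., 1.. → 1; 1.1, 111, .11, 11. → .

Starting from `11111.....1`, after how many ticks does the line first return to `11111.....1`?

tick 1: .....11111.
tick 2: 11111.....1

2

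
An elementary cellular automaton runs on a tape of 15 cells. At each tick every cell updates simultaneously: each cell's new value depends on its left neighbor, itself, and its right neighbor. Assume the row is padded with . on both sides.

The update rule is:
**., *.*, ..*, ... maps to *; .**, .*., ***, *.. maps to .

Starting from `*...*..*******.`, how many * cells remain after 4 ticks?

8

..**..*......*.
**.*.*..*****..
.**.*..*....*.*
*.**..*..***.*.
count of *: 8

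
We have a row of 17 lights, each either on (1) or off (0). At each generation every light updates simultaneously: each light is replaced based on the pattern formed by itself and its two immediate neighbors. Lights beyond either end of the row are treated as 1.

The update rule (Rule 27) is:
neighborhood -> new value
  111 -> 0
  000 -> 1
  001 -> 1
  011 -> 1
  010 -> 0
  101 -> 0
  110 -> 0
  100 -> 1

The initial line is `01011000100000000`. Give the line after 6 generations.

generation 1: 00010111011111111
generation 2: 11100100010000000
generation 3: 00011011101111111
generation 4: 11110010001000000
generation 5: 00001101110111111
generation 6: 11111001000100000

11111001000100000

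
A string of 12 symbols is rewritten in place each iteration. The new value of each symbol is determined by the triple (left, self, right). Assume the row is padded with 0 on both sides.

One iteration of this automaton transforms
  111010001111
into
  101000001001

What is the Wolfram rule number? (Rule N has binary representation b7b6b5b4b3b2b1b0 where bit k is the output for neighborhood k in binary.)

position 1: 111 → 0  (bit 7 = 0)
position 2: 110 → 1  (bit 6 = 1)
position 3: 101 → 0  (bit 5 = 0)
position 5: 100 → 0  (bit 4 = 0)
position 0: 011 → 1  (bit 3 = 1)
position 4: 010 → 0  (bit 2 = 0)
position 7: 001 → 0  (bit 1 = 0)
position 6: 000 → 0  (bit 0 = 0)
bits b7..b0 = 01001000 = 72

72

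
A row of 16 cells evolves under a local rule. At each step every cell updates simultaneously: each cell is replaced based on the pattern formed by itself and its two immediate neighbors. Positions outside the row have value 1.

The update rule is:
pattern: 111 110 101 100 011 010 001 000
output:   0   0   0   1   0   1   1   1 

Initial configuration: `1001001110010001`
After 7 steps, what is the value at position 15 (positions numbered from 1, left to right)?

step 1: 0111110001111110
step 2: 0000001110000000
step 3: 1111110001111111
step 4: 0000001110000000  (repeats step 2; period 2)
step 7: 1111110001111111
position 15 holds 1

1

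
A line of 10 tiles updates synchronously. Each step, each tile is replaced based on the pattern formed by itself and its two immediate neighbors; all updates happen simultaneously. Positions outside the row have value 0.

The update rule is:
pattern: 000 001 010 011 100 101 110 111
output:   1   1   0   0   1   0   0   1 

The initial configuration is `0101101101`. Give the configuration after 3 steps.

1011111110

1000000000
0111111111
1011111110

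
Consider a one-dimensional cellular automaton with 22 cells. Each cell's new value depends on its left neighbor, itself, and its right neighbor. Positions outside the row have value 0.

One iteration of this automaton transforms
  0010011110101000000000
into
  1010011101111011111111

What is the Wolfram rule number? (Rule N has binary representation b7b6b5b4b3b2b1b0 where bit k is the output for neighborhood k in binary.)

position 6: 111 → 1  (bit 7 = 1)
position 8: 110 → 0  (bit 6 = 0)
position 9: 101 → 1  (bit 5 = 1)
position 3: 100 → 0  (bit 4 = 0)
position 5: 011 → 1  (bit 3 = 1)
position 2: 010 → 1  (bit 2 = 1)
position 1: 001 → 0  (bit 1 = 0)
position 0: 000 → 1  (bit 0 = 1)
bits b7..b0 = 10101101 = 173

173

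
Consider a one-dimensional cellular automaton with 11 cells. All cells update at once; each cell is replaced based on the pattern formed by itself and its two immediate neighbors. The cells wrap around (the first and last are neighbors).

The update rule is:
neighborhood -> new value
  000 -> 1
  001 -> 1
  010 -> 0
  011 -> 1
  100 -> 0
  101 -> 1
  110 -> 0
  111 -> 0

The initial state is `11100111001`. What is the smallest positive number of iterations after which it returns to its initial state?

22

iteration 1: 00001100011
iteration 2: 01111001110
iteration 3: 11000011000
iteration 4: 10011110011
iteration 5: 00110000110
iteration 6: 11100111100
iteration 7: 10001100001
iteration 8: 00111001111
iteration 9: 01100011000
iteration 10: 11001110011
iteration 11: 00011000110
iteration 12: 11110011100
iteration 13: 10000110001
iteration 14: 00111100111
iteration 15: 01100001100
iteration 16: 11001111001
iteration 17: 00011000011
iteration 18: 01110011110
iteration 19: 11000110000
iteration 20: 10011100111
iteration 21: 00110001100
iteration 22: 11100111001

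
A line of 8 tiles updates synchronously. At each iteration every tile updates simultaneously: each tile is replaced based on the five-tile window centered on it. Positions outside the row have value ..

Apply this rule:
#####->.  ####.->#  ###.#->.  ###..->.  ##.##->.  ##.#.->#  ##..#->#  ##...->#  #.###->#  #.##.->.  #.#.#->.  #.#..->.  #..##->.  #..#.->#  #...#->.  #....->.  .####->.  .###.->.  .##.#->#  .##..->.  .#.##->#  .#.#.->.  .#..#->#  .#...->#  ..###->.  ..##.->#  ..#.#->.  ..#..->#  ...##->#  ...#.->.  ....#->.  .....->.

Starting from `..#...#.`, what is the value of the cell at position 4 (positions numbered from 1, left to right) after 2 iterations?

..##..##
.##.#.#.
position 4 holds .

.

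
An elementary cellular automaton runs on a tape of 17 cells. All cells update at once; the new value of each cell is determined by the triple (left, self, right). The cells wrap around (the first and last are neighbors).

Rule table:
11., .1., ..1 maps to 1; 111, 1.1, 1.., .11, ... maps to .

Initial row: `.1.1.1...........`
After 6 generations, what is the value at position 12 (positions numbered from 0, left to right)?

1

generation 1: 11.1.1...........
generation 2: .1.1.1..........1
generation 3: .1.1.1.........11
generation 4: .1.1.1........1.1
generation 5: .1.1.1.......11.1
generation 6: .1.1.1......1.1.1
position 12 holds 1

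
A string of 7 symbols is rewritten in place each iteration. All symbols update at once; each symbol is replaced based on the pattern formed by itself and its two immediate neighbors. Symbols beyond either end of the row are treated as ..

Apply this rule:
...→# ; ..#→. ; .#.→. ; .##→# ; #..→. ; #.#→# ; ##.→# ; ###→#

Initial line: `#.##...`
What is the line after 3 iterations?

.###.##
.######
.######

.######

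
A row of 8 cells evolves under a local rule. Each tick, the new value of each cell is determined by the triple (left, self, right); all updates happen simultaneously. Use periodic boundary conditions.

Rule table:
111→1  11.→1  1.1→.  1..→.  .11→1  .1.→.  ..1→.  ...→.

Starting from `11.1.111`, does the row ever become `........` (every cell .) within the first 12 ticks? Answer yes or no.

no

11...111
11...111  (fixed point — unchanged through tick 12)
tick 12 is 11...111, still not uniform .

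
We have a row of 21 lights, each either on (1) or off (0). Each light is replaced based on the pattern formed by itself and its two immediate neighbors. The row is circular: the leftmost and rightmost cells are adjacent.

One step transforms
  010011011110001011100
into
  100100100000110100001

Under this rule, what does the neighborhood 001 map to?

At position 0 the neighborhood is 001; the next row has 1 there.

1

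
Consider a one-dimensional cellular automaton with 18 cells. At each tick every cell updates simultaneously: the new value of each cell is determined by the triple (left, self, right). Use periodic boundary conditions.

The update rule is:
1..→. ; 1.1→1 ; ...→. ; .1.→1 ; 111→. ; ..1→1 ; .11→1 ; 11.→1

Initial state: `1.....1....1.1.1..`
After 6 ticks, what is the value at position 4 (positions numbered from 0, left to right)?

.

tick 1: 1....11...111111.1
tick 2: 1...111..11....111
tick 3: 1..11.1.111...11..
tick 4: 1.1111111.1..111.1
tick 5: 111.....111.11.111
tick 6: ..1....11.111111..
position 4 holds .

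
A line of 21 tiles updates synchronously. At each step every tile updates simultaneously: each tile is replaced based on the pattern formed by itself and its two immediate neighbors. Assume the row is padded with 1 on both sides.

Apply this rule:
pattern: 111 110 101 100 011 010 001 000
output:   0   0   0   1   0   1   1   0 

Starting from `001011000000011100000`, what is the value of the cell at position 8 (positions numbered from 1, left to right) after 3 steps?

0

step 1: 111000100000100010001
step 2: 000101110001110111010
step 3: 101100001010000000010
position 8 holds 0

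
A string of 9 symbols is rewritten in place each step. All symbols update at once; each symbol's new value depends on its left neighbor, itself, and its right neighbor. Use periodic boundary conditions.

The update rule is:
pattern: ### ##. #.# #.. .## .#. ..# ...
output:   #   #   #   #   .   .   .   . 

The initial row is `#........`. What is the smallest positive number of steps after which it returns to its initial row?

.#.......
..#......
...#.....
....#....
.....#...
......#..
.......#.
........#
#........

9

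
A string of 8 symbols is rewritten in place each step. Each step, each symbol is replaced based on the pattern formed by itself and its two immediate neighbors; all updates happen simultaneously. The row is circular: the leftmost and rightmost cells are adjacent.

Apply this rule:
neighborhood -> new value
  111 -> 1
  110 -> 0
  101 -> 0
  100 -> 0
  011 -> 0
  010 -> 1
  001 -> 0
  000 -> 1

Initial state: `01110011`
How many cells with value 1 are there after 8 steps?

4

step 1: 00100000
step 2: 10101111
step 3: 00100111
step 4: 00100010
step 5: 10101010
step 6: 10101010  (fixed point — unchanged through step 8)
count of 1: 4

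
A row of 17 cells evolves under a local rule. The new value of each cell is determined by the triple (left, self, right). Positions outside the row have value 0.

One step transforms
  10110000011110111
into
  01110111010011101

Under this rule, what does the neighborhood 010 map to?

0

At position 0 the neighborhood is 010; the next row has 0 there.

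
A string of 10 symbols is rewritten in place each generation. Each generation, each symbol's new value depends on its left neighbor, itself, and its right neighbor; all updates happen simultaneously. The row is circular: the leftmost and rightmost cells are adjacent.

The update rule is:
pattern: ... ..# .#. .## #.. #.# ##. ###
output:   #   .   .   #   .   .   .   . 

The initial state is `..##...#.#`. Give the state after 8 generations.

...##.#...

..#..#....
#......###
..####.#..
#.#......#
....####.#
.##.#.....
.#....####
...##.#...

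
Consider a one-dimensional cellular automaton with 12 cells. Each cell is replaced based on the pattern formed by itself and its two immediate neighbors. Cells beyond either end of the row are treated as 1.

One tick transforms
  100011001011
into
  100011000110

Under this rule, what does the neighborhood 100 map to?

At position 1 the neighborhood is 100; the next row has 0 there.

0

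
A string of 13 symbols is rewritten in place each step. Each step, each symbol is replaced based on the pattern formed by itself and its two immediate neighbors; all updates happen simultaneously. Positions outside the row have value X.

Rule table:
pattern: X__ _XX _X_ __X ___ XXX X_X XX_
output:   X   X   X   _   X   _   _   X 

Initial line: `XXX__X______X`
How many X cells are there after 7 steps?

__XX_XXXXXX_X
X_XX_X____X_X
X_XX_XXXX_X_X
X_XX_X__X_X_X
X_XX_XX_X_X_X
X_XX_XX_X_X_X  (fixed point — unchanged through step 7)
count of X: 8

8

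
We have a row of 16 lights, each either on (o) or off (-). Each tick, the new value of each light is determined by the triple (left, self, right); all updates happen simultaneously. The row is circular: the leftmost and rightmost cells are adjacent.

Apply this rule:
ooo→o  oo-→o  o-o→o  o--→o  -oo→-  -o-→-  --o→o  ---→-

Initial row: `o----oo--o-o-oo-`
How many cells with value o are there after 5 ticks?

-o--o-ooo-o-o-oo
o-oo-o-ooo-o-o-o
oo-oo-o-ooo-o-o-
-oo-oo-o-ooo-o-o
o-oo-oo-o-ooo-o-
count of o: 10

10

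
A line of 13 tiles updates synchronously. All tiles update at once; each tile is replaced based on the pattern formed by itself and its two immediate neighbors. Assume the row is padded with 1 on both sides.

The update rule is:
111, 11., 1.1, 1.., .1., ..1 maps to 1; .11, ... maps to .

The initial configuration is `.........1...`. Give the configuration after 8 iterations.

1111111111.11

iteration 1: 1.......111.1
iteration 2: 11.....1.111.
iteration 3: 111...111.111
iteration 4: 1111.1.111.11
iteration 5: 1111111.111.1
iteration 6: 11111111.111.
iteration 7: 111111111.111
iteration 8: 1111111111.11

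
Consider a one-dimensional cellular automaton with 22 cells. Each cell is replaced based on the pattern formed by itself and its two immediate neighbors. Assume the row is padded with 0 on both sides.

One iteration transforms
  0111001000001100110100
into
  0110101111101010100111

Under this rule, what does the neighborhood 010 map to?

At position 6 the neighborhood is 010; the next row has 1 there.

1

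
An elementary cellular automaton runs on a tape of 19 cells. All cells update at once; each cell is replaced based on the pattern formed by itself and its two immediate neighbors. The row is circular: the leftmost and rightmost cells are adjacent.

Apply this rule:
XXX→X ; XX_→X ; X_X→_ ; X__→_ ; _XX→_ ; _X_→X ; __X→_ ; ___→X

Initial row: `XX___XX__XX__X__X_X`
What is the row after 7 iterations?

_X_X__X_X_X__X__X_X

XX_X__X___X__X__X__
_X_X__X_X_X__X__X__
_X_X__X_X_X__X__X_X
_X_X__X_X_X__X__X_X  (fixed point — unchanged through iteration 7)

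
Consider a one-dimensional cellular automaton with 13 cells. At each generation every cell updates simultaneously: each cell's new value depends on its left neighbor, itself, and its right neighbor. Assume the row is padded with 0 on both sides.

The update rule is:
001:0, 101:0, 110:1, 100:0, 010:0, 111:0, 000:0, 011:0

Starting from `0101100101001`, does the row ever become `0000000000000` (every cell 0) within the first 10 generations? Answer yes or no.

yes

0000100000000
0000000000000
all cells are 0 at generation 2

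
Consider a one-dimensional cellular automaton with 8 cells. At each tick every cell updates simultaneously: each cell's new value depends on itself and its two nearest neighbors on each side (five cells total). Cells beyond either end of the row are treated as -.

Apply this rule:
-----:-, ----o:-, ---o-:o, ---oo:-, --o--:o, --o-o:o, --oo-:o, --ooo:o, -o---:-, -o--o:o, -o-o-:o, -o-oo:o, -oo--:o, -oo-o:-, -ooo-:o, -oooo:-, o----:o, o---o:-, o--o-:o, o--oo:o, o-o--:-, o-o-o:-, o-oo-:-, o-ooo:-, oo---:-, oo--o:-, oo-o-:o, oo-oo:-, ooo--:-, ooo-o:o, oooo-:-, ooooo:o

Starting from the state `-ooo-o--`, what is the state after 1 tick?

-oooo--o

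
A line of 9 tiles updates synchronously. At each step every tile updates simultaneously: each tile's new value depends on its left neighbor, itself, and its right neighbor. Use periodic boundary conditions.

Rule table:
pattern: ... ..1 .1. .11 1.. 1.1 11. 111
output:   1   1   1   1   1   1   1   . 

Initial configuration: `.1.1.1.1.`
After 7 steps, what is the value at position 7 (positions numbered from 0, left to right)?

1

111111111
.........
111111111  (repeats step 1; period 2)
step 7: 111111111
position 7 holds 1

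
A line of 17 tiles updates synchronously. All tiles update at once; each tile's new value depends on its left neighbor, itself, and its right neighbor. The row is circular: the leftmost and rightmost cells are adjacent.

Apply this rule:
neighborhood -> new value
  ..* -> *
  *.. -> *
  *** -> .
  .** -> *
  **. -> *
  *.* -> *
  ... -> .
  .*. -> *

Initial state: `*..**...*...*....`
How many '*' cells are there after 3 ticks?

tick 1: ******.***.***..*
tick 2: .....***.***.****
tick 3: *...**.***.***..*
count of *: 10

10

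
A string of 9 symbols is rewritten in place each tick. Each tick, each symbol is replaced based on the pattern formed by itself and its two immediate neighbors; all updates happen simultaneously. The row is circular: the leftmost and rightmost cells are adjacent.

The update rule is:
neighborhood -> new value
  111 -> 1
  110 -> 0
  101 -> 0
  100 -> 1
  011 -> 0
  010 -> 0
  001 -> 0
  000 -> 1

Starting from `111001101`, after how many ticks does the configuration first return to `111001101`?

110100000
000011110
111001101

3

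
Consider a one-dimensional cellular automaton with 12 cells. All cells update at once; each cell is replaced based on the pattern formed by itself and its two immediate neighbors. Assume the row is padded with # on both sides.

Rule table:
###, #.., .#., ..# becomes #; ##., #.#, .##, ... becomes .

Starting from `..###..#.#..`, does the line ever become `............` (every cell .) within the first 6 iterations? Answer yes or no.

no

##.#.###.###
#..#..#...##
.#######.#.#
..#####..#..
##.###.#####
#...#...####
iteration 6 is #...#...####, still not uniform .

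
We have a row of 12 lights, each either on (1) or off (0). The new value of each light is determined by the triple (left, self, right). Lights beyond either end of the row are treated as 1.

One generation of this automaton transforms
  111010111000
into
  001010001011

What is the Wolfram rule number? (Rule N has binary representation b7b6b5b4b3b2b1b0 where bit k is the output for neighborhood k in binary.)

position 0: 111 → 0  (bit 7 = 0)
position 2: 110 → 1  (bit 6 = 1)
position 3: 101 → 0  (bit 5 = 0)
position 9: 100 → 0  (bit 4 = 0)
position 6: 011 → 0  (bit 3 = 0)
position 4: 010 → 1  (bit 2 = 1)
position 11: 001 → 1  (bit 1 = 1)
position 10: 000 → 1  (bit 0 = 1)
bits b7..b0 = 01000111 = 71

71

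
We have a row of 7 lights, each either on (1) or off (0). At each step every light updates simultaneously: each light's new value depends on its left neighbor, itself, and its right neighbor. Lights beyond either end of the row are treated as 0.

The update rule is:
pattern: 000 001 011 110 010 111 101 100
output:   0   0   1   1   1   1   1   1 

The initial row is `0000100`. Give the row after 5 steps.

0000110
0000111
0000111  (fixed point — unchanged through step 5)

0000111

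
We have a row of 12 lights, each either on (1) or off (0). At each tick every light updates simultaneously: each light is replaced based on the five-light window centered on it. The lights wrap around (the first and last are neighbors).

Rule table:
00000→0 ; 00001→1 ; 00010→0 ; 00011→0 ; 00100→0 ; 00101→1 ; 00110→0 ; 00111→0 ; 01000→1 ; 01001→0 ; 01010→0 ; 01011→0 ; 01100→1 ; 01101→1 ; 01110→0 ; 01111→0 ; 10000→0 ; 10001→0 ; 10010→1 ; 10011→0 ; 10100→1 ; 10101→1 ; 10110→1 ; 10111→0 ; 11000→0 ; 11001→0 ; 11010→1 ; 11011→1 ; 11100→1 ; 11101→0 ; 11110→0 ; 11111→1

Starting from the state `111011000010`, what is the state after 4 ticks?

000111001010
010001011011
111001011111
101011000111

101011000111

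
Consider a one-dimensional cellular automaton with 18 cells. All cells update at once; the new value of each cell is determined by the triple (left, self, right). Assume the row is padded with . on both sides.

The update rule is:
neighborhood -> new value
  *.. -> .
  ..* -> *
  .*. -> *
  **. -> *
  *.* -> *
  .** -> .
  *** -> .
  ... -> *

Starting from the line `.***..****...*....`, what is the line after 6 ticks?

..**...*.******..*

tick 1: *..*.*...*.***.***
tick 2: *.****.****..**..*
tick 3: **...**...*.*.*.**
tick 4: .*.**.*.********.*
tick 5: ***.****.......***
tick 6: ..**...*.******..*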